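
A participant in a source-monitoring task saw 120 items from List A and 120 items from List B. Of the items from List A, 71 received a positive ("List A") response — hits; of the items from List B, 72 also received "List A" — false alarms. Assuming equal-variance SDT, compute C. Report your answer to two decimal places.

H = 71/120 = 0.5917
FA = 72/120 = 0.6000
z(0.5917) = 0.2319, z(0.6000) = 0.2533
c = −½·[z(H) + z(FA)] = −0.5 × (0.2319 + 0.2533) = -0.2426
c < 0: the participant has a liberal response bias.

C = -0.24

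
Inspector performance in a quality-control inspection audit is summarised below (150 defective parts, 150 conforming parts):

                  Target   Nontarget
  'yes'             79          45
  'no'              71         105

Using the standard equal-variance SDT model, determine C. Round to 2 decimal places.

H = 79/150 = 0.5267
FA = 45/150 = 0.3000
z(H) = z(0.5267) = 0.0670
z(FA) = z(0.3000) = -0.5244
c = −½·[z(H) + z(FA)] = −0.5 × (0.0670 + (-0.5244)) = 0.2287
c > 0: the inspector has a conservative response bias.

C = 0.23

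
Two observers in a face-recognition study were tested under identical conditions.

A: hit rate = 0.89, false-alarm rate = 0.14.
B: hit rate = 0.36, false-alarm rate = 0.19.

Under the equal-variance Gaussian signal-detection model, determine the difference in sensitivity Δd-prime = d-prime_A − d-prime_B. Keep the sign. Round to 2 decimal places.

A: z(0.89) = 1.227, z(0.14) = -1.080, d' = 2.307
B: z(0.36) = -0.358, z(0.19) = -0.878, d' = 0.520
Δd' = d'_A − d'_B = 2.307 − 0.520 = 1.787
A has the higher sensitivity.

Δd-prime = 1.79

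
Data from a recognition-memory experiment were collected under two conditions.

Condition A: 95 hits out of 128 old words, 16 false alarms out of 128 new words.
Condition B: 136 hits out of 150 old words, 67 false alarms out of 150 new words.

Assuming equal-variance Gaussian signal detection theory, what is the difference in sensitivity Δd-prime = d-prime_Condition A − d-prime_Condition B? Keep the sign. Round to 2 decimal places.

Condition A: z(0.7422) = 0.650, z(0.1250) = -1.150, d' = 1.800
Condition B: z(0.9067) = 1.321, z(0.4467) = -0.134, d' = 1.455
Δd' = d'_Condition A − d'_Condition B = 1.800 − 1.455 = 0.345
Condition A has the higher sensitivity.

Δd-prime = 0.35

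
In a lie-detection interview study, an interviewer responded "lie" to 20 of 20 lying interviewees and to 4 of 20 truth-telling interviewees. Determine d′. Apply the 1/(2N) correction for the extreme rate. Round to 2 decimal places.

The hit rate is 20/20 = 1, so apply the 1/(2N) correction: H → 1 − 1/(2·20) = 0.97500.
z(H) = z(0.97500) = 1.960
z(FA) = z(0.20000) = -0.842
d' = 1.960 − (-0.842) = 2.802

d′ = 2.80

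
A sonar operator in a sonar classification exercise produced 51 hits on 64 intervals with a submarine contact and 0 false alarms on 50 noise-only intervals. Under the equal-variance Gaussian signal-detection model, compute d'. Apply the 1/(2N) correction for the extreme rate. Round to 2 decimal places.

The false-alarm rate is 0/50 = 0, so apply the 1/(2N) correction: FA → 1/(2·50) = 0.01000.
z(H) = z(0.79688) = 0.831
z(FA) = z(0.01000) = -2.326
d' = 0.831 − (-2.326) = 3.157

d' = 3.16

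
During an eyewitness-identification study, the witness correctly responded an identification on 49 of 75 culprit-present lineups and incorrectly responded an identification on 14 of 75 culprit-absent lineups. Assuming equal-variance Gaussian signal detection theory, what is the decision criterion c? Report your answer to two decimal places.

c = 0.25

H = 49/75 = 0.6533
FA = 14/75 = 0.1867
z(H) = z(0.6533) = 0.3942
z(FA) = z(0.1867) = -0.8901
c = −½·[z(H) + z(FA)] = −0.5 × (0.3942 + (-0.8901)) = 0.24795
c > 0: the witness has a conservative response bias.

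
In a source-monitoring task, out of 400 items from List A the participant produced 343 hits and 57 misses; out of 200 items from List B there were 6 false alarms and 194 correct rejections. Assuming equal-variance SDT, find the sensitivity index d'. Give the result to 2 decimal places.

d' = 2.95

H = 343/400 = 0.8575
FA = 6/200 = 0.0300
z(H) = z(0.8575) = 1.069
z(FA) = z(0.0300) = -1.881
d' = z(H) − z(FA) = 1.069 − (-1.881) = 2.950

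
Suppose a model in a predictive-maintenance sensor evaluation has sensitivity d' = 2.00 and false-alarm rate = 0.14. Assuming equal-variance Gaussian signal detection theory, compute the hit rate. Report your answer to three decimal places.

hit rate = 0.821

z(false-alarm rate) = z(0.14) = -1.0803
z(H) = z(FA) + d' = -1.0803 + 2.00 = 0.9197
hit rate = Φ(0.9197) = 0.8211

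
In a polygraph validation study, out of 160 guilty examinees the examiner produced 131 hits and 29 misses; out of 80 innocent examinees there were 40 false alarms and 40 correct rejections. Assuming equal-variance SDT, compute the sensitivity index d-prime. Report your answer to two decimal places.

d-prime = 0.91

H = 131/160 = 0.8187
FA = 40/80 = 0.5000
z(0.8187) = 0.910, z(0.5000) = 0.000
d' = z(H) − z(FA) = 0.910 − 0.000 = 0.910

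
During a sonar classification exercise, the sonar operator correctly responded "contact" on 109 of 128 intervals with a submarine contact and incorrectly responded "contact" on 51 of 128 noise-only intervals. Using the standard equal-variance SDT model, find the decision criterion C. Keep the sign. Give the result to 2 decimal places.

C = -0.39

H = 109/128 = 0.8516
FA = 51/128 = 0.3984
z(H) = 1.043
z(FA) = -0.257
c = −½·[z(H) + z(FA)] = −0.5 × (1.043 + (-0.257)) = -0.393
c < 0: the sonar operator has a liberal response bias.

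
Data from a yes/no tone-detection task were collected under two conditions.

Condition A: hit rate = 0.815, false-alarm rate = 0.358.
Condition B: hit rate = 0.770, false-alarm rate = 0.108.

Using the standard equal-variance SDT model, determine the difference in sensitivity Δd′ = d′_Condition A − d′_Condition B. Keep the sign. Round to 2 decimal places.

Condition A: z(0.815) = 0.896, z(0.358) = -0.364, d' = 1.260
Condition B: z(0.770) = 0.739, z(0.108) = -1.237, d' = 1.976
Δd' = d'_Condition A − d'_Condition B = 1.260 − 1.976 = -0.716
Condition B has the higher sensitivity.

Δd′ = -0.72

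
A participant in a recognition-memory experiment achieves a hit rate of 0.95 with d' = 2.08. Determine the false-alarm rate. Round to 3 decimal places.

z(hit rate) = z(0.95) = 1.6449
z(FA) = z(H) − d' = 1.6449 − 2.08 = -0.4351
false-alarm rate = Φ(-0.4351) = 0.3317

false-alarm rate = 0.332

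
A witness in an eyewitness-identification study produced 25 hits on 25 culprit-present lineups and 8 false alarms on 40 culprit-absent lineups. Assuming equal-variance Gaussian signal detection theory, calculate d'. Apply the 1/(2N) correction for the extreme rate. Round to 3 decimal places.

d' = 2.895

The hit rate is 25/25 = 1, so apply the 1/(2N) correction: H → 1 − 1/(2·25) = 0.98000.
z(H) = z(0.98000) = 2.0537
z(FA) = z(0.20000) = -0.8416
d' = 2.0537 − (-0.8416) = 2.8953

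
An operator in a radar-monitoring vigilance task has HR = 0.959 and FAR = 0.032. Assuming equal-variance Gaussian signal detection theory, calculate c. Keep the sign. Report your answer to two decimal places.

Φ⁻¹(0.959) = 1.7392, Φ⁻¹(0.032) = -1.8522
c = −½·[z(H) + z(FA)] = −0.5 × (1.7392 + (-1.8522)) = 0.0565
c > 0: the operator has a conservative response bias.

c = 0.06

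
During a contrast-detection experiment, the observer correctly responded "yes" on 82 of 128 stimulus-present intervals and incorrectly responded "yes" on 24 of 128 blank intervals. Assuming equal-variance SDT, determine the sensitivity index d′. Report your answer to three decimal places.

d′ = 1.247

H = 82/128 = 0.6406
FA = 24/128 = 0.1875
z(H) = 0.3601
z(FA) = -0.8871
d' = z(H) − z(FA) = 0.3601 − (-0.8871) = 1.2472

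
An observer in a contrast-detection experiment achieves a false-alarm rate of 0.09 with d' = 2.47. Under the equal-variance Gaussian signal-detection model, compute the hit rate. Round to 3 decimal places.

z(false-alarm rate) = z(0.09) = -1.3408
z(H) = z(FA) + d' = -1.3408 + 2.47 = 1.1292
hit rate = Φ(1.1292) = 0.8706

hit rate = 0.871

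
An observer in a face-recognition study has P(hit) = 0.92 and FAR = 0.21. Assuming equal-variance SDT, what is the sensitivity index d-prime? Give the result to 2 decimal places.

z(H) = 1.405
z(FA) = -0.806
d' = z(H) − z(FA) = 1.405 − (-0.806) = 2.211

d-prime = 2.21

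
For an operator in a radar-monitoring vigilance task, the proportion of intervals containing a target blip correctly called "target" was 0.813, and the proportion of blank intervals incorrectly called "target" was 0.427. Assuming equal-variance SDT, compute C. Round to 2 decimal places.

C = -0.35

z(H) = z(0.813) = 0.889
z(FA) = z(0.427) = -0.184
c = −½·[z(H) + z(FA)] = −0.5 × (0.889 + (-0.184)) = -0.3525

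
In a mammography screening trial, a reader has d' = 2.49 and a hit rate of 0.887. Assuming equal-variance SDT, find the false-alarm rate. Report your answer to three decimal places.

z(hit rate) = z(0.887) = 1.2107
z(FA) = z(H) − d' = 1.2107 − 2.49 = -1.2793
false-alarm rate = Φ(-1.2793) = 0.1004

false-alarm rate = 0.100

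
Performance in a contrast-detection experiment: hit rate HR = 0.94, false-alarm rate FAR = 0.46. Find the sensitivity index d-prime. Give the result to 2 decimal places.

z(H) = 1.555
z(FA) = -0.100
d' = z(H) − z(FA) = 1.555 − (-0.100) = 1.655

d-prime = 1.66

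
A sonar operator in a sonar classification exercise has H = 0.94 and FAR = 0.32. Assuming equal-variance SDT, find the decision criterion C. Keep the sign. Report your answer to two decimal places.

C = -0.54

Φ⁻¹(0.94) = 1.5548, Φ⁻¹(0.32) = -0.4677
c = −½·[z(H) + z(FA)] = −0.5 × (1.5548 + (-0.4677)) = -0.54355
c < 0: the sonar operator has a liberal response bias.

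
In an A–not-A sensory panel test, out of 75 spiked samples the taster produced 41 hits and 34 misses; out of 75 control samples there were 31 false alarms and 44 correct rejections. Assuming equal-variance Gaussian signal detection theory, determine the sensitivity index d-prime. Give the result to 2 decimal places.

d-prime = 0.34

H = 41/75 = 0.5467
FA = 31/75 = 0.4133
Φ⁻¹(H) = Φ⁻¹(0.5467) = 0.1173
Φ⁻¹(FA) = Φ⁻¹(0.4133) = -0.2191
d' = z(H) − z(FA) = 0.1173 − (-0.2191) = 0.3364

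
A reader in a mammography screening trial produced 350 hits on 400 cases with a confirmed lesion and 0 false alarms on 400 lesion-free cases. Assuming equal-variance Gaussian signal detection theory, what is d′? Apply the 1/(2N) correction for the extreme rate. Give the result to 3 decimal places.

The false-alarm rate is 0/400 = 0, so apply the 1/(2N) correction: FA → 1/(2·400) = 0.00125.
z(H) = z(0.87500) = 1.1503
z(FA) = z(0.00125) = -3.0233
d' = 1.1503 − (-3.0233) = 4.1736

d′ = 4.174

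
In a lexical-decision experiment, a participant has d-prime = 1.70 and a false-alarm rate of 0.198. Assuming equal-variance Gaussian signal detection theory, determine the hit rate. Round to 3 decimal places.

z(false-alarm rate) = z(0.198) = -0.8488
z(H) = z(FA) + d' = -0.8488 + 1.70 = 0.8512
hit rate = Φ(0.8512) = 0.8027

hit rate = 0.803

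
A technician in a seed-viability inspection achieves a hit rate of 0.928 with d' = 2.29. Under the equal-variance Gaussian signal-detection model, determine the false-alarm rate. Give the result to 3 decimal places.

false-alarm rate = 0.204

z(hit rate) = z(0.928) = 1.4611
z(FA) = z(H) − d' = 1.4611 − 2.29 = -0.8289
false-alarm rate = Φ(-0.8289) = 0.2036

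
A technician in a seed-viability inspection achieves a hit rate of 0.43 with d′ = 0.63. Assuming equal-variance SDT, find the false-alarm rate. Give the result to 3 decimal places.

false-alarm rate = 0.210

z(hit rate) = z(0.43) = -0.1764
z(FA) = z(H) − d' = -0.1764 − 0.63 = -0.8064
false-alarm rate = Φ(-0.8064) = 0.2100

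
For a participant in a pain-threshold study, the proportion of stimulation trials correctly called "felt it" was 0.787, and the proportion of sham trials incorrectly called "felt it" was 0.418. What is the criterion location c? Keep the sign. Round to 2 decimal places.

z(H) = z(0.787) = 0.7961
z(FA) = z(0.418) = -0.2070
c = −½·[z(H) + z(FA)] = −0.5 × (0.7961 + (-0.2070)) = -0.29455

c = -0.29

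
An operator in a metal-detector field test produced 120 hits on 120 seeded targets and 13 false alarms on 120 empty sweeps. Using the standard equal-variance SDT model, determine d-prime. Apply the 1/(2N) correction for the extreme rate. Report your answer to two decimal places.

The hit rate is 120/120 = 1, so apply the 1/(2N) correction: H → 1 − 1/(2·120) = 0.99583.
z(H) = z(0.99583) = 2.638
z(FA) = z(0.10833) = -1.235
d' = 2.638 − (-1.235) = 3.873

d-prime = 3.87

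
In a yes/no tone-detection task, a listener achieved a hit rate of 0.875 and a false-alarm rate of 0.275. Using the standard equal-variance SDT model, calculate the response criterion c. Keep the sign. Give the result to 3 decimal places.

c = -0.276

Φ⁻¹(H) = 1.1503
Φ⁻¹(FA) = -0.5978
c = −½·[z(H) + z(FA)] = −0.5 × (1.1503 + (-0.5978)) = -0.27625
c < 0: the listener has a liberal response bias.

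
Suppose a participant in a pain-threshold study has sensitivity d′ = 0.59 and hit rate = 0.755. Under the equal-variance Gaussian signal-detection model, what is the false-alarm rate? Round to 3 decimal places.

z(hit rate) = z(0.755) = 0.6903
z(FA) = z(H) − d' = 0.6903 − 0.59 = 0.1003
false-alarm rate = Φ(0.1003) = 0.5399

false-alarm rate = 0.540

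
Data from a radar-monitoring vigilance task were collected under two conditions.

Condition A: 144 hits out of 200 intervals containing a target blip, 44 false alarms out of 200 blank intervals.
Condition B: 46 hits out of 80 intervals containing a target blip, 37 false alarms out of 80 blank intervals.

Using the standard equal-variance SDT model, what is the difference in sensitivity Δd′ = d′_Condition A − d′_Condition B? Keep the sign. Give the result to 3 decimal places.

Δd′ = 1.072

Condition A: z(0.7200) = 0.5828, z(0.2200) = -0.7722, d' = 1.3550
Condition B: z(0.5750) = 0.1891, z(0.4625) = -0.0941, d' = 0.2832
Δd' = d'_Condition A − d'_Condition B = 1.3550 − 0.2832 = 1.0718
Condition A has the higher sensitivity.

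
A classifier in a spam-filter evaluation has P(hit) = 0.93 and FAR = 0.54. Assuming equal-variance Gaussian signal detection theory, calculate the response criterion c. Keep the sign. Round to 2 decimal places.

c = -0.79

z(0.93) = 1.476, z(0.54) = 0.100
c = −½·[z(H) + z(FA)] = −0.5 × (1.476 + 0.100) = -0.788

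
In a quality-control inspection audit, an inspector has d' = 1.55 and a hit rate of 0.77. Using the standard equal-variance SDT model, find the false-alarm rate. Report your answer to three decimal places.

false-alarm rate = 0.209

z(hit rate) = z(0.77) = 0.7388
z(FA) = z(H) − d' = 0.7388 − 1.55 = -0.8112
false-alarm rate = Φ(-0.8112) = 0.2086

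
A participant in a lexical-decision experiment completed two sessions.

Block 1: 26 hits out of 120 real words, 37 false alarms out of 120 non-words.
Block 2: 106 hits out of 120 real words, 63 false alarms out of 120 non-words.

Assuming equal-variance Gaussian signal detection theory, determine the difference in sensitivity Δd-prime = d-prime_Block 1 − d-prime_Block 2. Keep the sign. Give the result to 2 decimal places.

Δd-prime = -1.41

Block 1: z(0.2167) = -0.783, z(0.3083) = -0.501, d' = -0.282
Block 2: z(0.8833) = 1.192, z(0.5250) = 0.063, d' = 1.129
Δd' = d'_Block 1 − d'_Block 2 = -0.282 − 1.129 = -1.411
Block 2 has the higher sensitivity.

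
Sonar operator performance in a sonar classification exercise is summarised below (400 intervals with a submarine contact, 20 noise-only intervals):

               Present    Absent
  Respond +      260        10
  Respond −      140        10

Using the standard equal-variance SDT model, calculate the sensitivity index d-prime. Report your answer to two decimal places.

H = 260/400 = 0.6500
FA = 10/20 = 0.5000
z(0.6500) = 0.385, z(0.5000) = 0.000
d' = z(H) − z(FA) = 0.385 − 0.000 = 0.385

d-prime = 0.39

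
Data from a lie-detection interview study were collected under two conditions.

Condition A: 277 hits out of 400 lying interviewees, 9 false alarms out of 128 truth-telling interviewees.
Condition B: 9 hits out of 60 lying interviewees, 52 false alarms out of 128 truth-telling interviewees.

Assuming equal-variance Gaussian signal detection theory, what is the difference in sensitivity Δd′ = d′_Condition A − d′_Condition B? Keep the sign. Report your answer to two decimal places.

Δd′ = 2.78

Condition A: z(0.6925) = 0.503, z(0.0703) = -1.474, d' = 1.977
Condition B: z(0.1500) = -1.036, z(0.4062) = -0.237, d' = -0.799
Δd' = d'_Condition A − d'_Condition B = 1.977 − (-0.799) = 2.776
Condition A has the higher sensitivity.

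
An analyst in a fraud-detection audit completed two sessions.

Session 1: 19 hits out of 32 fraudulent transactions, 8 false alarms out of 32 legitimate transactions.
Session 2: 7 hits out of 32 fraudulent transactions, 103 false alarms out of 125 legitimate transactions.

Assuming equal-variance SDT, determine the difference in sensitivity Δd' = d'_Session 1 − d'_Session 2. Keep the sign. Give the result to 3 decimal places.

Δd' = 2.619

Session 1: z(0.5938) = 0.2373, z(0.2500) = -0.6745, d' = 0.9118
Session 2: z(0.2188) = -0.7763, z(0.8240) = 0.9307, d' = -1.7070
Δd' = d'_Session 1 − d'_Session 2 = 0.9118 − (-1.7070) = 2.6188
Session 1 has the higher sensitivity.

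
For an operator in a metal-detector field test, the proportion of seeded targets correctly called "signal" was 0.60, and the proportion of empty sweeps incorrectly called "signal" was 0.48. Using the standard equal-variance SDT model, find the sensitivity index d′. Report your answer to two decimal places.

z(H) = z(0.60) = 0.253
z(FA) = z(0.48) = -0.050
d' = z(H) − z(FA) = 0.253 − (-0.050) = 0.303

d′ = 0.30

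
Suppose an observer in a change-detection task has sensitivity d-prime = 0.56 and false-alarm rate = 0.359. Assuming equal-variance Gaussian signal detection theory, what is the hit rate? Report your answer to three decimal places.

hit rate = 0.579

z(false-alarm rate) = z(0.359) = -0.3611
z(H) = z(FA) + d' = -0.3611 + 0.56 = 0.1989
hit rate = Φ(0.1989) = 0.5788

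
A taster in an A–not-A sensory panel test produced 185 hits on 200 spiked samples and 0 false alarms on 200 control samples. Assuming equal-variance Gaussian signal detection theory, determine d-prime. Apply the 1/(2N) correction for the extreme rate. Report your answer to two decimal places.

The false-alarm rate is 0/200 = 0, so apply the 1/(2N) correction: FA → 1/(2·200) = 0.00250.
z(H) = z(0.92500) = 1.440
z(FA) = z(0.00250) = -2.807
d' = 1.440 − (-2.807) = 4.247

d-prime = 4.25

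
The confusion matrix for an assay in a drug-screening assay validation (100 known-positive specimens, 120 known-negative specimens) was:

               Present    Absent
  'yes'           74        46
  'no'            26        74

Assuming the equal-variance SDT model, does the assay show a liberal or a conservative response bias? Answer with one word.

z(H) = 0.643, z(FA) = -0.297
c = −½·(z(H) + z(FA)) = -0.173
c < 0 → liberal criterion (biased toward responding “yes”).

liberal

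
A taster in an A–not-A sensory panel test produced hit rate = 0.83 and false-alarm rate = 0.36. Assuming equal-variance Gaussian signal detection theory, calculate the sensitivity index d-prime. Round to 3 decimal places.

z(0.83) = 0.9542, z(0.36) = -0.3585
d' = z(H) − z(FA) = 0.9542 − (-0.3585) = 1.3127

d-prime = 1.313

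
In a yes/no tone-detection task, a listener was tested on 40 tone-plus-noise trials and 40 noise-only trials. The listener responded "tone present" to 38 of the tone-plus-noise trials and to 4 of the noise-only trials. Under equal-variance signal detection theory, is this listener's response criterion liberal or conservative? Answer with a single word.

z(H) = 1.645, z(FA) = -1.282
c = −½·(z(H) + z(FA)) = -0.1815
c < 0 → liberal criterion (biased toward responding “yes”).

liberal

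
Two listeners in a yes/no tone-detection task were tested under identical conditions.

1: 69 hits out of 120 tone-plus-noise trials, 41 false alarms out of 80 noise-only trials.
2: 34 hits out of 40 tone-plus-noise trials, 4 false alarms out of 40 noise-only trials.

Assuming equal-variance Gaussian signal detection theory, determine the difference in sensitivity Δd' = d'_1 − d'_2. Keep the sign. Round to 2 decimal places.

Δd' = -2.16

1: z(0.5750) = 0.189, z(0.5125) = 0.031, d' = 0.158
2: z(0.8500) = 1.036, z(0.1000) = -1.282, d' = 2.318
Δd' = d'_1 − d'_2 = 0.158 − 2.318 = -2.160
2 has the higher sensitivity.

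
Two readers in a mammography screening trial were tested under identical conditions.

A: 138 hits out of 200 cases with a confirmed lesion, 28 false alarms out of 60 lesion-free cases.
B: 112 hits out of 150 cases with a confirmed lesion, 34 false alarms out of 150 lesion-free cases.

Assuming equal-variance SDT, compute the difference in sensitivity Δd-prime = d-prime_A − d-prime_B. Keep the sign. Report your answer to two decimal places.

A: z(0.6900) = 0.496, z(0.4667) = -0.084, d' = 0.580
B: z(0.7467) = 0.664, z(0.2267) = -0.750, d' = 1.414
Δd' = d'_A − d'_B = 0.580 − 1.414 = -0.834
B has the higher sensitivity.

Δd-prime = -0.83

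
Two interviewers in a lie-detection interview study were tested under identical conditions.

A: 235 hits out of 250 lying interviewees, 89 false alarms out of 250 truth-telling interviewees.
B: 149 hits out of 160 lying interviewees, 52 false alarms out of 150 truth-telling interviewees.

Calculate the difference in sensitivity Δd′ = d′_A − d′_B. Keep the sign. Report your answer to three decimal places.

Δd′ = 0.044

A: z(0.9400) = 1.5548, z(0.3560) = -0.3692, d' = 1.9240
B: z(0.9313) = 1.4855, z(0.3467) = -0.3942, d' = 1.8797
Δd' = d'_A − d'_B = 1.9240 − 1.8797 = 0.0443
A has the higher sensitivity.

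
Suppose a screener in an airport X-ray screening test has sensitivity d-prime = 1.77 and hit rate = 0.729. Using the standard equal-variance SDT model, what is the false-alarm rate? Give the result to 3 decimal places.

false-alarm rate = 0.123

z(hit rate) = z(0.729) = 0.6098
z(FA) = z(H) − d' = 0.6098 − 1.77 = -1.1602
false-alarm rate = Φ(-1.1602) = 0.1230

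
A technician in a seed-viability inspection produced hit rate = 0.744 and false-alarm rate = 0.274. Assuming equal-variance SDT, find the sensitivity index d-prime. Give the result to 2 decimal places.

d-prime = 1.26

z(H) = z(0.744) = 0.656
z(FA) = z(0.274) = -0.601
d' = z(H) − z(FA) = 0.656 − (-0.601) = 1.257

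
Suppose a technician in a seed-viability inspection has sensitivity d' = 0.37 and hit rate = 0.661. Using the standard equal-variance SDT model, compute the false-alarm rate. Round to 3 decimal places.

z(hit rate) = z(0.661) = 0.4152
z(FA) = z(H) − d' = 0.4152 − 0.37 = 0.0452
false-alarm rate = Φ(0.0452) = 0.5180

false-alarm rate = 0.518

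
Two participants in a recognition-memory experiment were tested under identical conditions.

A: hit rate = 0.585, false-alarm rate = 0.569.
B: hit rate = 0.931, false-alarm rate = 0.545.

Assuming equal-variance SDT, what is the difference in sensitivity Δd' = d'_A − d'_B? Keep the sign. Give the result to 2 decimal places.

A: z(0.585) = 0.215, z(0.569) = 0.174, d' = 0.041
B: z(0.931) = 1.483, z(0.545) = 0.113, d' = 1.370
Δd' = d'_A − d'_B = 0.041 − 1.370 = -1.329
B has the higher sensitivity.

Δd' = -1.33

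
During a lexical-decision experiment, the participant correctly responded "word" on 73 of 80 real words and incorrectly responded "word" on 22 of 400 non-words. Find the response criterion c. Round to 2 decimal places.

c = 0.12

H = 73/80 = 0.9125
FA = 22/400 = 0.0550
z(H) = z(0.9125) = 1.356
z(FA) = z(0.0550) = -1.598
c = −½·[z(H) + z(FA)] = −0.5 × (1.356 + (-1.598)) = 0.121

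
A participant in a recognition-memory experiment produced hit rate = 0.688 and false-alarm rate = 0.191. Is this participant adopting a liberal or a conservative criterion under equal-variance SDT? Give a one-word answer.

z(H) = 0.490, z(FA) = -0.874
c = −½·(z(H) + z(FA)) = 0.192
c > 0 → conservative criterion (biased toward responding “no”).

conservative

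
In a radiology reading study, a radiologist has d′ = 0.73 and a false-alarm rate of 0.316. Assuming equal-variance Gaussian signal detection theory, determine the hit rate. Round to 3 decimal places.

hit rate = 0.599

z(false-alarm rate) = z(0.316) = -0.4789
z(H) = z(FA) + d' = -0.4789 + 0.73 = 0.2511
hit rate = Φ(0.2511) = 0.5991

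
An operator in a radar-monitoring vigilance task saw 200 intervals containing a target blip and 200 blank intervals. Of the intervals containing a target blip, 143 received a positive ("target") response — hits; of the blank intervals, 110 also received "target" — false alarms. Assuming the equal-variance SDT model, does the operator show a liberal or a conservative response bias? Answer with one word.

z(H) = 0.568, z(FA) = 0.126
c = −½·(z(H) + z(FA)) = -0.347
c < 0 → liberal criterion (biased toward responding “yes”).

liberal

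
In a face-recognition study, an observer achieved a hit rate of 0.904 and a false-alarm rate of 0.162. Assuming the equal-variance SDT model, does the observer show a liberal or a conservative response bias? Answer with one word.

z(H) = 1.305, z(FA) = -0.986
c = −½·(z(H) + z(FA)) = -0.1595
c < 0 → liberal criterion (biased toward responding “yes”).

liberal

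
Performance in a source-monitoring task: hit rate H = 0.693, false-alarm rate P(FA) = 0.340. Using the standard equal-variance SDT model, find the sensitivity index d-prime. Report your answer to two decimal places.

d-prime = 0.92

z(H) = 0.504
z(FA) = -0.412
d' = z(H) − z(FA) = 0.504 − (-0.412) = 0.916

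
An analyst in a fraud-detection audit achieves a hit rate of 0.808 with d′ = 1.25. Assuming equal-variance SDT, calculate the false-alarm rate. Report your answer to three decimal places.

z(hit rate) = z(0.808) = 0.8705
z(FA) = z(H) − d' = 0.8705 − 1.25 = -0.3795
false-alarm rate = Φ(-0.3795) = 0.3522

false-alarm rate = 0.352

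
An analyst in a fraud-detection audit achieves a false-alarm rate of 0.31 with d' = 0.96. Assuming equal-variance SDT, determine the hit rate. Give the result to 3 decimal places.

hit rate = 0.679

z(false-alarm rate) = z(0.31) = -0.4959
z(H) = z(FA) + d' = -0.4959 + 0.96 = 0.4641
hit rate = Φ(0.4641) = 0.6787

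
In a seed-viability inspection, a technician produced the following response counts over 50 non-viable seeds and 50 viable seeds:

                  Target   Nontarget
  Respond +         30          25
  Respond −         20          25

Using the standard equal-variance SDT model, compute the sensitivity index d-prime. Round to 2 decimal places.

H = 30/50 = 0.6000
FA = 25/50 = 0.5000
z(H) = z(0.6000) = 0.2533
z(FA) = z(0.5000) = 0.0000
d' = z(H) − z(FA) = 0.2533 − 0.0000 = 0.2533

d-prime = 0.25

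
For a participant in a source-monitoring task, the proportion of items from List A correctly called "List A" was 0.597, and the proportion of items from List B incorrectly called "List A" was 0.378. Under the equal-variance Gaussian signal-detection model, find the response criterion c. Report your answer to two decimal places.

c = 0.03

z(H) = 0.2456
z(FA) = -0.3107
c = −½·[z(H) + z(FA)] = −0.5 × (0.2456 + (-0.3107)) = 0.03255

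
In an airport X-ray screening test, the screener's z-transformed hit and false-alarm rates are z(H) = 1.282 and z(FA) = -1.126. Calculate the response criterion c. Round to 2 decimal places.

c = −½·[z(H) + z(FA)] = −½·(1.282 + (-1.126)) = -0.078
c < 0: the screener has a liberal response bias.

c = -0.08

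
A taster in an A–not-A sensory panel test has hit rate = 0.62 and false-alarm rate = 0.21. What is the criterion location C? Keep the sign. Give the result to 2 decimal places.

Φ⁻¹(H) = Φ⁻¹(0.62) = 0.3055
Φ⁻¹(FA) = Φ⁻¹(0.21) = -0.8064
c = −½·[z(H) + z(FA)] = −0.5 × (0.3055 + (-0.8064)) = 0.25045
c > 0: the taster has a conservative response bias.

C = 0.25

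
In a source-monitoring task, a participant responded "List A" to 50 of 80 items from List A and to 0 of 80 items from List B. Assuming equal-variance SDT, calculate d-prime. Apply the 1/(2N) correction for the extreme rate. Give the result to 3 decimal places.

The false-alarm rate is 0/80 = 0, so apply the 1/(2N) correction: FA → 1/(2·80) = 0.00625.
z(H) = z(0.62500) = 0.3186
z(FA) = z(0.00625) = -2.4977
d' = 0.3186 − (-2.4977) = 2.8163

d-prime = 2.816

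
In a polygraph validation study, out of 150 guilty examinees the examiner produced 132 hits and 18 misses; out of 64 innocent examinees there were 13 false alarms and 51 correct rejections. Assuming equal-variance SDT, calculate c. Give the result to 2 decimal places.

c = -0.17

H = 132/150 = 0.8800
FA = 13/64 = 0.2031
z(H) = 1.175
z(FA) = -0.831
c = −½·[z(H) + z(FA)] = −0.5 × (1.175 + (-0.831)) = -0.172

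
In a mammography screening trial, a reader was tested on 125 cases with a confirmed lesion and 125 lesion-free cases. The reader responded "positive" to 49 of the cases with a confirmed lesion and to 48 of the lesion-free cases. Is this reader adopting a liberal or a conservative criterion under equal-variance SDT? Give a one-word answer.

conservative

z(H) = -0.274, z(FA) = -0.295
c = −½·(z(H) + z(FA)) = 0.2845
c > 0 → conservative criterion (biased toward responding “no”).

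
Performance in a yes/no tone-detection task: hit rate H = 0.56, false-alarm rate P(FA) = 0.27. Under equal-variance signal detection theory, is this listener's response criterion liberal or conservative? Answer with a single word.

z(H) = 0.151, z(FA) = -0.613
c = −½·(z(H) + z(FA)) = 0.231
c > 0 → conservative criterion (biased toward responding “no”).

conservative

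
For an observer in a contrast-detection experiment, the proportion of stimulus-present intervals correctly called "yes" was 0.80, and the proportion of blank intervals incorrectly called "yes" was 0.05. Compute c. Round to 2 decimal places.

Φ⁻¹(H) = Φ⁻¹(0.80) = 0.8416
Φ⁻¹(FA) = Φ⁻¹(0.05) = -1.6449
c = −½·[z(H) + z(FA)] = −0.5 × (0.8416 + (-1.6449)) = 0.40165
c > 0: the observer has a conservative response bias.

c = 0.40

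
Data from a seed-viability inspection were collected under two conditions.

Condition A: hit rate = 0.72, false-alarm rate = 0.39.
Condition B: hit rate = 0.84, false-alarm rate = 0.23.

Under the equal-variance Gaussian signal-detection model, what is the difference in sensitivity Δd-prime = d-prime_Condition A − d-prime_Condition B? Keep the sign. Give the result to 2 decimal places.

Δd-prime = -0.87

Condition A: z(0.72) = 0.583, z(0.39) = -0.279, d' = 0.862
Condition B: z(0.84) = 0.994, z(0.23) = -0.739, d' = 1.733
Δd' = d'_Condition A − d'_Condition B = 0.862 − 1.733 = -0.871
Condition B has the higher sensitivity.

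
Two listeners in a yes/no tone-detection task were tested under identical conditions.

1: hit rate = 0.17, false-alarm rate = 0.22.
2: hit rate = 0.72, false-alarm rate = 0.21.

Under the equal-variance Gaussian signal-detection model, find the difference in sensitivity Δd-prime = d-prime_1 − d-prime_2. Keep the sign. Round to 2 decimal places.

Δd-prime = -1.57

1: z(0.17) = -0.954, z(0.22) = -0.772, d' = -0.182
2: z(0.72) = 0.583, z(0.21) = -0.806, d' = 1.389
Δd' = d'_1 − d'_2 = -0.182 − 1.389 = -1.571
2 has the higher sensitivity.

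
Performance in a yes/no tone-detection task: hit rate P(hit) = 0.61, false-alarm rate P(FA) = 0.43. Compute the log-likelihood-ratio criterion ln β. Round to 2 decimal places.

z(H) = z(0.61) = 0.279
z(FA) = z(0.43) = -0.176
ln β = −½·[z(H)² − z(FA)²] = −0.5 × (0.078 − 0.031) = -0.0235

ln β = -0.02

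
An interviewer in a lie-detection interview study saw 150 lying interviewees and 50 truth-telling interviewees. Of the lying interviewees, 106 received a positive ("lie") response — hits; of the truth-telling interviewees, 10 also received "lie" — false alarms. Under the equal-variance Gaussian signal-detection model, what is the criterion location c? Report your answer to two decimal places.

c = 0.15

H = 106/150 = 0.7067
FA = 10/50 = 0.2000
Φ⁻¹(H) = 0.544
Φ⁻¹(FA) = -0.842
c = −½·[z(H) + z(FA)] = −0.5 × (0.544 + (-0.842)) = 0.149
c > 0: the interviewer has a conservative response bias.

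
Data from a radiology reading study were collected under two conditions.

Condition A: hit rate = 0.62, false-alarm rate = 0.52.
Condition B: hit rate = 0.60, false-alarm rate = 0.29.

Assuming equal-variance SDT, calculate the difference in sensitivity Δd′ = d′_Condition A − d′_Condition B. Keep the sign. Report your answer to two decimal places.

Δd′ = -0.55

Condition A: z(0.62) = 0.305, z(0.52) = 0.050, d' = 0.255
Condition B: z(0.60) = 0.253, z(0.29) = -0.553, d' = 0.806
Δd' = d'_Condition A − d'_Condition B = 0.255 − 0.806 = -0.551
Condition B has the higher sensitivity.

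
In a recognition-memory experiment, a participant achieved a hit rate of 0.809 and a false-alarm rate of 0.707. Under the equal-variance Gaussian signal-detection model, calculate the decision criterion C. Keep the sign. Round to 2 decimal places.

C = -0.71

z(H) = z(0.809) = 0.874
z(FA) = z(0.707) = 0.545
c = −½·[z(H) + z(FA)] = −0.5 × (0.874 + 0.545) = -0.7095
c < 0: the participant has a liberal response bias.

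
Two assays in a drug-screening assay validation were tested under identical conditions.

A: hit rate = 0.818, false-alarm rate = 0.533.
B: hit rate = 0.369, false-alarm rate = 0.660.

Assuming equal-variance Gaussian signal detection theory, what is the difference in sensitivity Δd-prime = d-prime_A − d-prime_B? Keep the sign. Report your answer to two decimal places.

Δd-prime = 1.57

A: z(0.818) = 0.908, z(0.533) = 0.083, d' = 0.825
B: z(0.369) = -0.335, z(0.660) = 0.412, d' = -0.747
Δd' = d'_A − d'_B = 0.825 − (-0.747) = 1.572
A has the higher sensitivity.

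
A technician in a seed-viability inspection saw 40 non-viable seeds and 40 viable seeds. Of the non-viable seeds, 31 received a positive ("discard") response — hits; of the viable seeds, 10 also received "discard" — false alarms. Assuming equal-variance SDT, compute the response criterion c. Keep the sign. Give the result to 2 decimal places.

c = -0.04

H = 31/40 = 0.7750
FA = 10/40 = 0.2500
z(0.7750) = 0.7554, z(0.2500) = -0.6745
c = −½·[z(H) + z(FA)] = −0.5 × (0.7554 + (-0.6745)) = -0.04045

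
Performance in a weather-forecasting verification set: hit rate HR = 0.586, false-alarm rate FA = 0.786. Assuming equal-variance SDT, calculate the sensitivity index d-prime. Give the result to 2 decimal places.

d-prime = -0.58

z(H) = z(0.586) = 0.2173
z(FA) = z(0.786) = 0.7926
d' = z(H) − z(FA) = 0.2173 − 0.7926 = -0.5753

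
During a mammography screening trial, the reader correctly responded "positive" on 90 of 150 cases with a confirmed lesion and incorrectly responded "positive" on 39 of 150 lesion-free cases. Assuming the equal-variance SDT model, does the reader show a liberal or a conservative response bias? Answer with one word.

conservative

z(H) = 0.253, z(FA) = -0.643
c = −½·(z(H) + z(FA)) = 0.195
c > 0 → conservative criterion (biased toward responding “no”).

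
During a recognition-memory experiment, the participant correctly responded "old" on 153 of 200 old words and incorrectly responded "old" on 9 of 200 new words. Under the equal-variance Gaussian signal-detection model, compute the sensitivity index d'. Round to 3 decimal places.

d' = 2.418

H = 153/200 = 0.7650
FA = 9/200 = 0.0450
z(H) = z(0.7650) = 0.7225
z(FA) = z(0.0450) = -1.6954
d' = z(H) − z(FA) = 0.7225 − (-1.6954) = 2.4179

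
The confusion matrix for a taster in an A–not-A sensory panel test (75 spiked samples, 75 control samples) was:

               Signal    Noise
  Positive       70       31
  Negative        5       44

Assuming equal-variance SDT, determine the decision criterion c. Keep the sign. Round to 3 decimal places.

c = -0.641

H = 70/75 = 0.9333
FA = 31/75 = 0.4133
Φ⁻¹(0.9333) = 1.5008, Φ⁻¹(0.4133) = -0.2191
c = −½·[z(H) + z(FA)] = −0.5 × (1.5008 + (-0.2191)) = -0.64085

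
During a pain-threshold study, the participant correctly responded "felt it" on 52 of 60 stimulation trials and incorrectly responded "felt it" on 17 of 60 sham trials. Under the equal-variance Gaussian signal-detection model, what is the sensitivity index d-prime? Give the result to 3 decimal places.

d-prime = 1.684

H = 52/60 = 0.8667
FA = 17/60 = 0.2833
Φ⁻¹(H) = 1.1109
Φ⁻¹(FA) = -0.5731
d' = z(H) − z(FA) = 1.1109 − (-0.5731) = 1.6840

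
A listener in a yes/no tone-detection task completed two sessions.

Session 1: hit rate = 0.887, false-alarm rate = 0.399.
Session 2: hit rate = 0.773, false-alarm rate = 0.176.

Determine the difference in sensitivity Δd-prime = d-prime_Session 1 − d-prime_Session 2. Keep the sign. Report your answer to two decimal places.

Δd-prime = -0.21

Session 1: z(0.887) = 1.211, z(0.399) = -0.256, d' = 1.467
Session 2: z(0.773) = 0.749, z(0.176) = -0.931, d' = 1.680
Δd' = d'_Session 1 − d'_Session 2 = 1.467 − 1.680 = -0.213
Session 2 has the higher sensitivity.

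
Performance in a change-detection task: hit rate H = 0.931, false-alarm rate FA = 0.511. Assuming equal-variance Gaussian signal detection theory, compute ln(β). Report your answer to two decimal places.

ln β = -1.10

z(H) = z(0.931) = 1.483
z(FA) = z(0.511) = 0.028
ln β = −½·[z(H)² − z(FA)²] = −0.5 × (2.199 − 0.001) = -1.099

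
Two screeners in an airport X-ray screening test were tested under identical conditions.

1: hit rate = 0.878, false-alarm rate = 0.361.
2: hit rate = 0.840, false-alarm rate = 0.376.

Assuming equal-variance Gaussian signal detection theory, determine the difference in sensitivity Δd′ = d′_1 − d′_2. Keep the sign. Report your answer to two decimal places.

Δd′ = 0.21

1: z(0.878) = 1.165, z(0.361) = -0.356, d' = 1.521
2: z(0.840) = 0.994, z(0.376) = -0.316, d' = 1.310
Δd' = d'_1 − d'_2 = 1.521 − 1.310 = 0.211
1 has the higher sensitivity.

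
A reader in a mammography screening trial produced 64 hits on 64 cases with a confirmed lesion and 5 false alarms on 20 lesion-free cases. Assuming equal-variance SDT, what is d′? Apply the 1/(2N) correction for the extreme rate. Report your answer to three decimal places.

The hit rate is 64/64 = 1, so apply the 1/(2N) correction: H → 1 − 1/(2·64) = 0.99219.
z(H) = z(0.99219) = 2.4177
z(FA) = z(0.25000) = -0.6745
d' = 2.4177 − (-0.6745) = 3.0922

d′ = 3.092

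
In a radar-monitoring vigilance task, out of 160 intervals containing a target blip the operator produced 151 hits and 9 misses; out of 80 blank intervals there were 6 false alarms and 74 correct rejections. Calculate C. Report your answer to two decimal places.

H = 151/160 = 0.9437
FA = 6/80 = 0.0750
z(H) = z(0.9437) = 1.5866
z(FA) = z(0.0750) = -1.4395
c = −½·[z(H) + z(FA)] = −0.5 × (1.5866 + (-1.4395)) = -0.07355

C = -0.07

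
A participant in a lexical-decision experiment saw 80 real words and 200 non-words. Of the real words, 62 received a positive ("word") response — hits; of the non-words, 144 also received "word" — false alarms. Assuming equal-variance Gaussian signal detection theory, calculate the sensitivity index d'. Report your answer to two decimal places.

H = 62/80 = 0.7750
FA = 144/200 = 0.7200
z(H) = 0.7554
z(FA) = 0.5828
d' = z(H) − z(FA) = 0.7554 − 0.5828 = 0.1726

d' = 0.17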